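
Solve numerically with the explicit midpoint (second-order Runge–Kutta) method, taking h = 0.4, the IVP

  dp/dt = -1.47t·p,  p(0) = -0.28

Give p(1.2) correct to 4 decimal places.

Midpoint: k1 = f(t_n, p_n); k2 = f(t_n + h/2, p_n + (h/2)·k1); p_{n+1} = p_n + h·k2.
t=0.000000, p=-0.280000:
  k1 = f(0.000000, -0.280000) = 0.000000
  k2 = f(0.200000, -0.280000) = 0.082320
  p ← -0.280000 + 0.4·0.082320 = -0.247072
t=0.400000, p=-0.247072:
  k1 = f(0.400000, -0.247072) = 0.145278
  k2 = f(0.600000, -0.218016) = 0.192290
  p ← -0.247072 + 0.4·0.192290 = -0.170156
t=0.800000, p=-0.170156:
  k1 = f(0.800000, -0.170156) = 0.200103
  k2 = f(1.000000, -0.130135) = 0.191299
  p ← -0.170156 + 0.4·0.191299 = -0.093636
p(1.2) ≈ -0.0936

-0.0936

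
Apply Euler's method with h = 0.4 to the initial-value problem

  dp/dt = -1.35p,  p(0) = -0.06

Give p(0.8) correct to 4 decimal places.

-0.0127

Euler: p_{n+1} = p_n + h·f(t_n, p_n).
t=0.000000, p=-0.060000: f=0.081000 → p ← -0.060000 + 0.4·0.081000 = -0.027600
t=0.400000, p=-0.027600: f=0.037260 → p ← -0.027600 + 0.4·0.037260 = -0.012696
p(0.8) ≈ -0.0127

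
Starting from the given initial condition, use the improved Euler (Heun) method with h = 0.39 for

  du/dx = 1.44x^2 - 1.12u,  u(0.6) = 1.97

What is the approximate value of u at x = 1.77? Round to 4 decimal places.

Heun: k1 = f(x_n, u_n); k2 = f(x_n + h, u_n + h·k1); u_{n+1} = u_n + (h/2)·(k1 + k2).
x=0.600000, u=1.970000:
  k1 = f(0.600000, 1.970000) = -1.688000
  k2 = f(0.990000, 1.311680) = -0.057738
  u ← 1.970000 + (0.39/2)·(-1.688000 + (-0.057738)) = 1.629581
x=0.990000, u=1.629581:
  k1 = f(0.990000, 1.629581) = -0.413787
  k2 = f(1.380000, 1.468204) = 1.097947
  u ← 1.629581 + (0.39/2)·(-0.413787 + 1.097947) = 1.762992
x=1.380000, u=1.762992:
  k1 = f(1.380000, 1.762992) = 0.767784
  k2 = f(1.770000, 2.062428) = 2.201456
  u ← 1.762992 + (0.39/2)·(0.767784 + 2.201456) = 2.341994
u(1.77) ≈ 2.3420

2.3420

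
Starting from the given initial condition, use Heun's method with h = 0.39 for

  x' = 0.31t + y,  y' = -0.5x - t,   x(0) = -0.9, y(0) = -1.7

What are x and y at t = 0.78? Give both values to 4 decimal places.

Heun on (x,y): k1 = f(t_n, state_n); k2 = f(t_n + h, state_n + h·k1); state_{n+1} = state_n + (h/2)·(k1 + k2).
0.000000: (-0.900000, -1.700000)
  k1 = (-1.700000, 0.450000)
  predictor → (-1.563000, -1.524500)
  k2 = (-1.403600, 0.391500)
  → (-1.505202, -1.535907)
0.390000: (-1.505202, -1.535907)
  k1 = (-1.415007, 0.362601)
  predictor → (-2.057055, -1.394493)
  k2 = (-1.152693, 0.248527)
  → (-2.005904, -1.416737)
(x(0.78), y(0.78)) ≈ (-2.0059, -1.4167)

-2.0059, -1.4167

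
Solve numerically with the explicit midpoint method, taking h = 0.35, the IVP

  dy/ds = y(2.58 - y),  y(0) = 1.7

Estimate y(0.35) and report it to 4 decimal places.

2.1245

Midpoint: k1 = f(s_n, y_n); k2 = f(s_n + h/2, y_n + (h/2)·k1); y_{n+1} = y_n + h·k2.
s=0.000000, y=1.700000:
  k1 = f(0.000000, 1.700000) = 1.496000
  k2 = f(0.175000, 1.961800) = 1.212785
  y ← 1.700000 + 0.35·1.212785 = 2.124475
y(0.35) ≈ 2.1245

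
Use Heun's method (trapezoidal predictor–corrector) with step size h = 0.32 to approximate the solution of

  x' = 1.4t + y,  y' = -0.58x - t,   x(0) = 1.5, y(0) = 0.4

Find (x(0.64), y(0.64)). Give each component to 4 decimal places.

1.8234, -0.4173

Heun on (x,y): k1 = f(t_n, state_n); k2 = f(t_n + h, state_n + h·k1); state_{n+1} = state_n + (h/2)·(k1 + k2).
0.000000: (1.500000, 0.400000)
  k1 = (0.400000, -0.870000)
  predictor → (1.628000, 0.121600)
  k2 = (0.569600, -1.264240)
  → (1.655136, 0.058522)
0.320000: (1.655136, 0.058522)
  k1 = (0.506522, -1.279979)
  predictor → (1.817223, -0.351072)
  k2 = (0.544928, -1.693989)
  → (1.823368, -0.417313)
(x(0.64), y(0.64)) ≈ (1.8234, -0.4173)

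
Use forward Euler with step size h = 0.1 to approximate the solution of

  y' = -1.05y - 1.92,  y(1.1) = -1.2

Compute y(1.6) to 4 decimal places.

Euler: y_{n+1} = y_n + h·f(x_n, y_n).
x=1.100000, y=-1.200000: f=-0.660000 → y ← -1.200000 + 0.1·(-0.660000) = -1.266000
x=1.200000, y=-1.266000: f=-0.590700 → y ← -1.266000 + 0.1·(-0.590700) = -1.325070
x=1.300000, y=-1.325070: f=-0.528676 → y ← -1.325070 + 0.1·(-0.528676) = -1.377938
x=1.400000, y=-1.377938: f=-0.473165 → y ← -1.377938 + 0.1·(-0.473165) = -1.425254
x=1.500000, y=-1.425254: f=-0.423483 → y ← -1.425254 + 0.1·(-0.423483) = -1.467603
y(1.6) ≈ -1.4676

-1.4676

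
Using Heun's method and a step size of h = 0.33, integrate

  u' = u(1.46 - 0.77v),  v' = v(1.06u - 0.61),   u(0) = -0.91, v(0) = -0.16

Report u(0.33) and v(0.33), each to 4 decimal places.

-1.4950, -0.0921

Heun on (u,v): k1 = f(s_n, state_n); k2 = f(s_n + h, state_n + h·k1); state_{n+1} = state_n + (h/2)·(k1 + k2).
0.000000: (-0.910000, -0.160000)
  k1 = (-1.440712, 0.251936)
  predictor → (-1.385435, -0.076861)
  k2 = (-2.104729, 0.159761)
  → (-1.494998, -0.092070)
(u(0.33), v(0.33)) ≈ (-1.4950, -0.0921)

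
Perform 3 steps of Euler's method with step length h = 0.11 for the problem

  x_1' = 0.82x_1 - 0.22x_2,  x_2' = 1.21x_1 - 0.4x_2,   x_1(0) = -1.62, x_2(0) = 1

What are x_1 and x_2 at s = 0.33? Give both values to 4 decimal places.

-2.1588, 0.1867

Euler on (x_1,x_2): x_1_{n+1} = x_1_n + h·x_1', x_2_{n+1} = x_2_n + h·x_2'.
0.000000: (-1.620000, 1.000000); f=(-1.548400, -2.360200) → (-1.790324, 0.740378)
0.110000: (-1.790324, 0.740378); f=(-1.630949, -2.462443) → (-1.969728, 0.469509)
0.220000: (-1.969728, 0.469509); f=(-1.718469, -2.571175) → (-2.158760, 0.186680)
(x_1(0.33), x_2(0.33)) ≈ (-2.1588, 0.1867)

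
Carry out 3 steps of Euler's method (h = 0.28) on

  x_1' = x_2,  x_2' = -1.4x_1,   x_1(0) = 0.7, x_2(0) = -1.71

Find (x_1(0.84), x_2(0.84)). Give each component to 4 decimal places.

Euler on (x_1,x_2): x_1_{n+1} = x_1_n + h·x_1', x_2_{n+1} = x_2_n + h·x_2'.
0.000000: (0.700000, -1.710000); f=(-1.710000, -0.980000) → (0.221200, -1.984400)
0.280000: (0.221200, -1.984400); f=(-1.984400, -0.309680) → (-0.334432, -2.071110)
0.560000: (-0.334432, -2.071110); f=(-2.071110, 0.468205) → (-0.914343, -1.940013)
(x_1(0.84), x_2(0.84)) ≈ (-0.9143, -1.9400)

-0.9143, -1.9400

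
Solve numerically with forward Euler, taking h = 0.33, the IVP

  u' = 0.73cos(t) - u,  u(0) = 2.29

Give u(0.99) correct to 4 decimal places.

1.1399

Euler: u_{n+1} = u_n + h·f(t_n, u_n).
t=0.000000, u=2.290000: f=-1.560000 → u ← 2.290000 + 0.33·(-1.560000) = 1.775200
t=0.330000, u=1.775200: f=-1.084589 → u ← 1.775200 + 0.33·(-1.084589) = 1.417286
t=0.660000, u=1.417286: f=-0.840591 → u ← 1.417286 + 0.33·(-0.840591) = 1.139890
u(0.99) ≈ 1.1399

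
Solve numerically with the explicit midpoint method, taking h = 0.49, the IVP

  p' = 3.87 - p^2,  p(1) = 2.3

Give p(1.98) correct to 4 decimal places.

2.3656

Midpoint: k1 = f(t_n, p_n); k2 = f(t_n + h/2, p_n + (h/2)·k1); p_{n+1} = p_n + h·k2.
t=1.000000, p=2.300000:
  k1 = f(1.000000, 2.300000) = -1.420000
  k2 = f(1.245000, 1.952100) = 0.059306
  p ← 2.300000 + 0.49·0.059306 = 2.329060
t=1.490000, p=2.329060:
  k1 = f(1.490000, 2.329060) = -1.554519
  k2 = f(1.735000, 1.948203) = 0.074507
  p ← 2.329060 + 0.49·0.074507 = 2.365568
p(1.98) ≈ 2.3656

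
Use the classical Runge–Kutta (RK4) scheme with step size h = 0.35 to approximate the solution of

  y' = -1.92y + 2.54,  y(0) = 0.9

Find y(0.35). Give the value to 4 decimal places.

1.1065

RK4: k1 = f(t_n, y_n); k2 = f(t_n + h/2, y_n + (h/2)·k1); k3 = f(t_n + h/2, y_n + (h/2)·k2); k4 = f(t_n + h, y_n + h·k3); y_{n+1} = y_n + (h/6)·(k1 + 2k2 + 2k3 + k4).
t=0.000000, y=0.900000:
  k1 = f(0.000000, 0.900000) = 0.812000
  k2 = f(0.175000, 1.042100) = 0.539168
  k3 = f(0.175000, 0.994354) = 0.630840
  k4 = f(0.350000, 1.120794) = 0.388076
  y ← 0.900000 + (0.35/6)·(k1 + 2k2 + 2k3 + k4) = 1.106505
y(0.35) ≈ 1.1065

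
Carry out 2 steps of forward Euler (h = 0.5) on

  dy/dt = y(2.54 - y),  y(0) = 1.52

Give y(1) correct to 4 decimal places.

Euler: y_{n+1} = y_n + h·f(t_n, y_n).
t=0.000000, y=1.520000: f=1.550400 → y ← 1.520000 + 0.5·1.550400 = 2.295200
t=0.500000, y=2.295200: f=0.561865 → y ← 2.295200 + 0.5·0.561865 = 2.576132
y(1) ≈ 2.5761

2.5761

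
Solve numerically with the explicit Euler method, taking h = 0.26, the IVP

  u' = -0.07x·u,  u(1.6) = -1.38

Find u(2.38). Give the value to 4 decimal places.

-1.2445

Euler: u_{n+1} = u_n + h·f(x_n, u_n).
x=1.600000, u=-1.380000: f=0.154560 → u ← -1.380000 + 0.26·0.154560 = -1.339814
x=1.860000, u=-1.339814: f=0.174444 → u ← -1.339814 + 0.26·0.174444 = -1.294459
x=2.120000, u=-1.294459: f=0.192098 → u ← -1.294459 + 0.26·0.192098 = -1.244514
u(2.38) ≈ -1.2445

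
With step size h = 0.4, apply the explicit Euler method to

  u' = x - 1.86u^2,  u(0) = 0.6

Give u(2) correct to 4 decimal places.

0.9613

Euler: u_{n+1} = u_n + h·f(x_n, u_n).
x=0.000000, u=0.600000: f=-0.669600 → u ← 0.600000 + 0.4·(-0.669600) = 0.332160
x=0.400000, u=0.332160: f=0.194786 → u ← 0.332160 + 0.4·0.194786 = 0.410074
x=0.800000, u=0.410074: f=0.487221 → u ← 0.410074 + 0.4·0.487221 = 0.604963
x=1.200000, u=0.604963: f=0.519278 → u ← 0.604963 + 0.4·0.519278 = 0.812674
x=1.600000, u=0.812674: f=0.371584 → u ← 0.812674 + 0.4·0.371584 = 0.961307
u(2) ≈ 0.9613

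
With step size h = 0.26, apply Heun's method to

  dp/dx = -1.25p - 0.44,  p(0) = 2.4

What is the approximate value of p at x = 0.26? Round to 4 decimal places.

1.6509

Heun: k1 = f(x_n, p_n); k2 = f(x_n + h, p_n + h·k1); p_{n+1} = p_n + (h/2)·(k1 + k2).
x=0.000000, p=2.400000:
  k1 = f(0.000000, 2.400000) = -3.440000
  k2 = f(0.260000, 1.505600) = -2.322000
  p ← 2.400000 + (0.26/2)·(-3.440000 + (-2.322000)) = 1.650940
p(0.26) ≈ 1.6509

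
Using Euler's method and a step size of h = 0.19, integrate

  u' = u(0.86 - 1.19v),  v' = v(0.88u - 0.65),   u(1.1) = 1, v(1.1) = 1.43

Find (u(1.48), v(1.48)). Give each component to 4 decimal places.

0.6939, 1.5178

Euler on (u,v): u_{n+1} = u_n + h·u', v_{n+1} = v_n + h·v'.
1.100000: (1.000000, 1.430000); f=(-0.841700, 0.328900) → (0.840077, 1.492491)
1.290000: (0.840077, 1.492491); f=(-0.769565, 0.133231) → (0.693860, 1.517805)
(u(1.48), v(1.48)) ≈ (0.6939, 1.5178)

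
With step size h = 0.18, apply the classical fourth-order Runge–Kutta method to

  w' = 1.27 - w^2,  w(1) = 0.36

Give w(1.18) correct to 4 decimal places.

RK4: k1 = f(x_n, w_n); k2 = f(x_n + h/2, w_n + (h/2)·k1); k3 = f(x_n + h/2, w_n + (h/2)·k2); k4 = f(x_n + h, w_n + h·k3); w_{n+1} = w_n + (h/6)·(k1 + 2k2 + 2k3 + k4).
x=1.000000, w=0.360000:
  k1 = f(1.000000, 0.360000) = 1.140400
  k2 = f(1.090000, 0.462636) = 1.055968
  k3 = f(1.090000, 0.455037) = 1.062941
  k4 = f(1.180000, 0.551329) = 0.966036
  w ← 0.360000 + (0.18/6)·(k1 + 2k2 + 2k3 + k4) = 0.550328
w(1.18) ≈ 0.5503

0.5503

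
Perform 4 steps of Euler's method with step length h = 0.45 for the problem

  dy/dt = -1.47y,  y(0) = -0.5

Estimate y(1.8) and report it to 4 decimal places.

-0.0066

Euler: y_{n+1} = y_n + h·f(t_n, y_n).
t=0.000000, y=-0.500000: f=0.735000 → y ← -0.500000 + 0.45·0.735000 = -0.169250
t=0.450000, y=-0.169250: f=0.248798 → y ← -0.169250 + 0.45·0.248798 = -0.057291
t=0.900000, y=-0.057291: f=0.084218 → y ← -0.057291 + 0.45·0.084218 = -0.019393
t=1.350000, y=-0.019393: f=0.028508 → y ← -0.019393 + 0.45·0.028508 = -0.006565
y(1.8) ≈ -0.0066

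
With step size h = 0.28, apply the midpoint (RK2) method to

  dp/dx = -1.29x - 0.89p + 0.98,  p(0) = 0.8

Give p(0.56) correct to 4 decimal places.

Midpoint: k1 = f(x_n, p_n); k2 = f(x_n + h/2, p_n + (h/2)·k1); p_{n+1} = p_n + h·k2.
x=0.000000, p=0.800000:
  k1 = f(0.000000, 0.800000) = 0.268000
  k2 = f(0.140000, 0.837520) = 0.054007
  p ← 0.800000 + 0.28·0.054007 = 0.815122
x=0.280000, p=0.815122:
  k1 = f(0.280000, 0.815122) = -0.106659
  k2 = f(0.420000, 0.800190) = -0.273969
  p ← 0.815122 + 0.28·(-0.273969) = 0.738411
p(0.56) ≈ 0.7384

0.7384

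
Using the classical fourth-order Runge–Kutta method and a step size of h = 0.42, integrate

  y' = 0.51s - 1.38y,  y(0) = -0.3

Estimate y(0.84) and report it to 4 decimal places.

0.0325

RK4: k1 = f(s_n, y_n); k2 = f(s_n + h/2, y_n + (h/2)·k1); k3 = f(s_n + h/2, y_n + (h/2)·k2); k4 = f(s_n + h, y_n + h·k3); y_{n+1} = y_n + (h/6)·(k1 + 2k2 + 2k3 + k4).
s=0.000000, y=-0.300000:
  k1 = f(0.000000, -0.300000) = 0.414000
  k2 = f(0.210000, -0.213060) = 0.401123
  k3 = f(0.210000, -0.215764) = 0.404855
  k4 = f(0.420000, -0.129961) = 0.393546
  y ← -0.300000 + (0.42/6)·(k1 + 2k2 + 2k3 + k4) = -0.130635
s=0.420000, y=-0.130635:
  k1 = f(0.420000, -0.130635) = 0.394476
  k2 = f(0.630000, -0.047795) = 0.387257
  k3 = f(0.630000, -0.049311) = 0.389349
  k4 = f(0.840000, 0.032892) = 0.383009
  y ← -0.130635 + (0.42/6)·(k1 + 2k2 + 2k3 + k4) = 0.032514
y(0.84) ≈ 0.0325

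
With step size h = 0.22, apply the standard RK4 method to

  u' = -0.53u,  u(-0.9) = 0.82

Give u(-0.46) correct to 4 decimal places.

RK4: k1 = f(x_n, u_n); k2 = f(x_n + h/2, u_n + (h/2)·k1); k3 = f(x_n + h/2, u_n + (h/2)·k2); k4 = f(x_n + h, u_n + h·k3); u_{n+1} = u_n + (h/6)·(k1 + 2k2 + 2k3 + k4).
x=-0.900000, u=0.820000:
  k1 = f(-0.900000, 0.820000) = -0.434600
  k2 = f(-0.790000, 0.772194) = -0.409263
  k3 = f(-0.790000, 0.774981) = -0.410740
  k4 = f(-0.680000, 0.729637) = -0.386708
  u ← 0.820000 + (0.22/6)·(k1 + 2k2 + 2k3 + k4) = 0.729752
x=-0.680000, u=0.729752:
  k1 = f(-0.680000, 0.729752) = -0.386768
  k2 = f(-0.570000, 0.687207) = -0.364220
  k3 = f(-0.570000, 0.689688) = -0.365534
  k4 = f(-0.460000, 0.649334) = -0.344147
  u ← 0.729752 + (0.22/6)·(k1 + 2k2 + 2k3 + k4) = 0.649436
u(-0.46) ≈ 0.6494

0.6494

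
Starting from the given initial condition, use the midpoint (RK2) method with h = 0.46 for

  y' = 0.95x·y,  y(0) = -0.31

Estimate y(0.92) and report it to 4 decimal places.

Midpoint: k1 = f(x_n, y_n); k2 = f(x_n + h/2, y_n + (h/2)·k1); y_{n+1} = y_n + h·k2.
x=0.000000, y=-0.310000:
  k1 = f(0.000000, -0.310000) = 0.000000
  k2 = f(0.230000, -0.310000) = -0.067735
  y ← -0.310000 + 0.46·(-0.067735) = -0.341158
x=0.460000, y=-0.341158:
  k1 = f(0.460000, -0.341158) = -0.149086
  k2 = f(0.690000, -0.375448) = -0.246106
  y ← -0.341158 + 0.46·(-0.246106) = -0.454367
y(0.92) ≈ -0.4544

-0.4544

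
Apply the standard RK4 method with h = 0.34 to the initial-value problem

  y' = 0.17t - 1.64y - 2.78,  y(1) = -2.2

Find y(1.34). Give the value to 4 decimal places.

-1.9319

RK4: k1 = f(t_n, y_n); k2 = f(t_n + h/2, y_n + (h/2)·k1); k3 = f(t_n + h/2, y_n + (h/2)·k2); k4 = f(t_n + h, y_n + h·k3); y_{n+1} = y_n + (h/6)·(k1 + 2k2 + 2k3 + k4).
t=1.000000, y=-2.200000:
  k1 = f(1.000000, -2.200000) = 0.998000
  k2 = f(1.170000, -2.030340) = 0.748658
  k3 = f(1.170000, -2.072728) = 0.818174
  k4 = f(1.340000, -1.921821) = 0.599586
  y ← -2.200000 + (0.34/6)·(k1 + 2k2 + 2k3 + k4) = -1.931896
y(1.34) ≈ -1.9319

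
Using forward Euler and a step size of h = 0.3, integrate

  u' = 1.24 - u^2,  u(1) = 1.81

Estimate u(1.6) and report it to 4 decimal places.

Euler: u_{n+1} = u_n + h·f(x_n, u_n).
x=1.000000, u=1.810000: f=-2.036100 → u ← 1.810000 + 0.3·(-2.036100) = 1.199170
x=1.300000, u=1.199170: f=-0.198009 → u ← 1.199170 + 0.3·(-0.198009) = 1.139767
u(1.6) ≈ 1.1398

1.1398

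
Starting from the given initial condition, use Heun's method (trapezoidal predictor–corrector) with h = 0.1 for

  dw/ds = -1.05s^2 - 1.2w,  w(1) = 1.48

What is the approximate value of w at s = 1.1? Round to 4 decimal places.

1.2033

Heun: k1 = f(s_n, w_n); k2 = f(s_n + h, w_n + h·k1); w_{n+1} = w_n + (h/2)·(k1 + k2).
s=1.000000, w=1.480000:
  k1 = f(1.000000, 1.480000) = -2.826000
  k2 = f(1.100000, 1.197400) = -2.707380
  w ← 1.480000 + (0.1/2)·(-2.826000 + (-2.707380)) = 1.203331
w(1.1) ≈ 1.2033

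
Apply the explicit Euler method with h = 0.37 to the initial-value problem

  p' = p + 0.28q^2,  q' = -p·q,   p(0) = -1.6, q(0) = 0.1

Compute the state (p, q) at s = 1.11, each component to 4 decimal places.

-4.1000, 0.6081

Euler on (p,q): p_{n+1} = p_n + h·p', q_{n+1} = q_n + h·q'.
0.000000: (-1.600000, 0.100000); f=(-1.597200, 0.160000) → (-2.190964, 0.159200)
0.370000: (-2.190964, 0.159200); f=(-2.183868, 0.348801) → (-2.998995, 0.288257)
0.740000: (-2.998995, 0.288257); f=(-2.975729, 0.864480) → (-4.100015, 0.608114)
(p(1.11), q(1.11)) ≈ (-4.1000, 0.6081)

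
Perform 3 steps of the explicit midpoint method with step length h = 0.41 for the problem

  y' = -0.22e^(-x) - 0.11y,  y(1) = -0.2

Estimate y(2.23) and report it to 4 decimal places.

Midpoint: k1 = f(x_n, y_n); k2 = f(x_n + h/2, y_n + (h/2)·k1); y_{n+1} = y_n + h·k2.
x=1.000000, y=-0.200000:
  k1 = f(1.000000, -0.200000) = -0.058933
  k2 = f(1.205000, -0.212081) = -0.042603
  y ← -0.200000 + 0.41·(-0.042603) = -0.217467
x=1.410000, y=-0.217467:
  k1 = f(1.410000, -0.217467) = -0.029790
  k2 = f(1.615000, -0.223574) = -0.019163
  y ← -0.217467 + 0.41·(-0.019163) = -0.225324
x=1.820000, y=-0.225324:
  k1 = f(1.820000, -0.225324) = -0.010860
  k2 = f(2.025000, -0.227550) = -0.004008
  y ← -0.225324 + 0.41·(-0.004008) = -0.226967
y(2.23) ≈ -0.2270

-0.2270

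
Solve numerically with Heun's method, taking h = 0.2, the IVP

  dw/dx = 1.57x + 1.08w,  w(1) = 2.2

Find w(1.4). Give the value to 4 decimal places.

Heun: k1 = f(x_n, w_n); k2 = f(x_n + h, w_n + h·k1); w_{n+1} = w_n + (h/2)·(k1 + k2).
x=1.000000, w=2.200000:
  k1 = f(1.000000, 2.200000) = 3.946000
  k2 = f(1.200000, 2.989200) = 5.112336
  w ← 2.200000 + (0.2/2)·(3.946000 + 5.112336) = 3.105834
x=1.200000, w=3.105834:
  k1 = f(1.200000, 3.105834) = 5.238300
  k2 = f(1.400000, 4.153494) = 6.683773
  w ← 3.105834 + (0.2/2)·(5.238300 + 6.683773) = 4.298041
w(1.4) ≈ 4.2980

4.2980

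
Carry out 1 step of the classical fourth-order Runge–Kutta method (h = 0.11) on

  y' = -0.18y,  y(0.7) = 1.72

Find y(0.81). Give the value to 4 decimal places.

RK4: k1 = f(t_n, y_n); k2 = f(t_n + h/2, y_n + (h/2)·k1); k3 = f(t_n + h/2, y_n + (h/2)·k2); k4 = f(t_n + h, y_n + h·k3); y_{n+1} = y_n + (h/6)·(k1 + 2k2 + 2k3 + k4).
t=0.700000, y=1.720000:
  k1 = f(0.700000, 1.720000) = -0.309600
  k2 = f(0.755000, 1.702972) = -0.306535
  k3 = f(0.755000, 1.703141) = -0.306565
  k4 = f(0.810000, 1.686278) = -0.303530
  y ← 1.720000 + (0.11/6)·(k1 + 2k2 + 2k3 + k4) = 1.686279
y(0.81) ≈ 1.6863

1.6863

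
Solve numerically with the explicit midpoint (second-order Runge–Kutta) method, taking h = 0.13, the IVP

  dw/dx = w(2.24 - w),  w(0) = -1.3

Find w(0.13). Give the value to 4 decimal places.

Midpoint: k1 = f(x_n, w_n); k2 = f(x_n + h/2, w_n + (h/2)·k1); w_{n+1} = w_n + h·k2.
x=0.000000, w=-1.300000:
  k1 = f(0.000000, -1.300000) = -4.602000
  k2 = f(0.065000, -1.599130) = -6.139268
  w ← -1.300000 + 0.13·(-6.139268) = -2.098105
w(0.13) ≈ -2.0981

-2.0981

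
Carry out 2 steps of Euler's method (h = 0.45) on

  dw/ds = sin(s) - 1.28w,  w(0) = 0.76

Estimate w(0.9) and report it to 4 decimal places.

0.3324

Euler: w_{n+1} = w_n + h·f(s_n, w_n).
s=0.000000, w=0.760000: f=-0.972800 → w ← 0.760000 + 0.45·(-0.972800) = 0.322240
s=0.450000, w=0.322240: f=0.022498 → w ← 0.322240 + 0.45·0.022498 = 0.332364
w(0.9) ≈ 0.3324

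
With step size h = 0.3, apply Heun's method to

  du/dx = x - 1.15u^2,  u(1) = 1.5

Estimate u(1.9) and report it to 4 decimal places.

1.2453

Heun: k1 = f(x_n, u_n); k2 = f(x_n + h, u_n + h·k1); u_{n+1} = u_n + (h/2)·(k1 + k2).
x=1.000000, u=1.500000:
  k1 = f(1.000000, 1.500000) = -1.587500
  k2 = f(1.300000, 1.023750) = 0.094726
  u ← 1.500000 + (0.3/2)·(-1.587500 + 0.094726) = 1.276084
x=1.300000, u=1.276084:
  k1 = f(1.300000, 1.276084) = -0.572649
  k2 = f(1.600000, 1.104289) = 0.197627
  u ← 1.276084 + (0.3/2)·(-0.572649 + 0.197627) = 1.219831
x=1.600000, u=1.219831:
  k1 = f(1.600000, 1.219831) = -0.111185
  k2 = f(1.900000, 1.186475) = 0.281118
  u ← 1.219831 + (0.3/2)·(-0.111185 + 0.281118) = 1.245321
u(1.9) ≈ 1.2453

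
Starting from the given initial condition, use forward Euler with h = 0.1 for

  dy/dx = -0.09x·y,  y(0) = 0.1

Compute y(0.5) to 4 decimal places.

0.0991

Euler: y_{n+1} = y_n + h·f(x_n, y_n).
x=0.000000, y=0.100000: f=0.000000 → y ← 0.100000 + 0.1·0.000000 = 0.100000
x=0.100000, y=0.100000: f=-0.000900 → y ← 0.100000 + 0.1·(-0.000900) = 0.099910
x=0.200000, y=0.099910: f=-0.001798 → y ← 0.099910 + 0.1·(-0.001798) = 0.099730
x=0.300000, y=0.099730: f=-0.002693 → y ← 0.099730 + 0.1·(-0.002693) = 0.099461
x=0.400000, y=0.099461: f=-0.003581 → y ← 0.099461 + 0.1·(-0.003581) = 0.099103
y(0.5) ≈ 0.0991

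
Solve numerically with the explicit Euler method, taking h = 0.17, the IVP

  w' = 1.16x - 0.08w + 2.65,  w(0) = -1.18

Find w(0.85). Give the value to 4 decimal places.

Euler: w_{n+1} = w_n + h·f(x_n, w_n).
x=0.000000, w=-1.180000: f=2.744400 → w ← -1.180000 + 0.17·2.744400 = -0.713452
x=0.170000, w=-0.713452: f=2.904276 → w ← -0.713452 + 0.17·2.904276 = -0.219725
x=0.340000, w=-0.219725: f=3.061978 → w ← -0.219725 + 0.17·3.061978 = 0.300811
x=0.510000, w=0.300811: f=3.217535 → w ← 0.300811 + 0.17·3.217535 = 0.847792
x=0.680000, w=0.847792: f=3.370977 → w ← 0.847792 + 0.17·3.370977 = 1.420858
w(0.85) ≈ 1.4209

1.4209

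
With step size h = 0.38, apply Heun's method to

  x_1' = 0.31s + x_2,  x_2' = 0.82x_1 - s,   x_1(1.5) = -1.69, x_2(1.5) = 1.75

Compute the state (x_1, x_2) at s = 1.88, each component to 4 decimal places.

-1.0343, 0.7123

Heun on (x_1,x_2): k1 = f(s_n, state_n); k2 = f(s_n + h, state_n + h·k1); state_{n+1} = state_n + (h/2)·(k1 + k2).
1.500000: (-1.690000, 1.750000)
  k1 = (2.215000, -2.885800)
  predictor → (-0.848300, 0.653396)
  k2 = (1.236196, -2.575606)
  → (-1.034273, 0.712333)
(x_1(1.88), x_2(1.88)) ≈ (-1.0343, 0.7123)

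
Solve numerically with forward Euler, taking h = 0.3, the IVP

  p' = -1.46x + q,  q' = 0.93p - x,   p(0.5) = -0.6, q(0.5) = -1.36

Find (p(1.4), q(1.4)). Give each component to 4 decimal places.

-3.2403, -3.1702

Euler on (p,q): p_{n+1} = p_n + h·p', q_{n+1} = q_n + h·q'.
0.500000: (-0.600000, -1.360000); f=(-2.090000, -1.058000) → (-1.227000, -1.677400)
0.800000: (-1.227000, -1.677400); f=(-2.845400, -1.941110) → (-2.080620, -2.259733)
1.100000: (-2.080620, -2.259733); f=(-3.865733, -3.034977) → (-3.240340, -3.170226)
(p(1.4), q(1.4)) ≈ (-3.2403, -3.1702)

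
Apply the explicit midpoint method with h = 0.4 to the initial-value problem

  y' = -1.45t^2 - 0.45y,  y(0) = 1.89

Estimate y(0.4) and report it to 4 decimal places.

1.5572

Midpoint: k1 = f(t_n, y_n); k2 = f(t_n + h/2, y_n + (h/2)·k1); y_{n+1} = y_n + h·k2.
t=0.000000, y=1.890000:
  k1 = f(0.000000, 1.890000) = -0.850500
  k2 = f(0.200000, 1.719900) = -0.831955
  y ← 1.890000 + 0.4·(-0.831955) = 1.557218
y(0.4) ≈ 1.5572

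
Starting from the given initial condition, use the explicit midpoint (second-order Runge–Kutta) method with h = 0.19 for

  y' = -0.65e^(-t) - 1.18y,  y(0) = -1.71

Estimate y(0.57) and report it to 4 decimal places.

-1.0743

Midpoint: k1 = f(t_n, y_n); k2 = f(t_n + h/2, y_n + (h/2)·k1); y_{n+1} = y_n + h·k2.
t=0.000000, y=-1.710000:
  k1 = f(0.000000, -1.710000) = 1.367800
  k2 = f(0.095000, -1.580059) = 1.273377
  y ← -1.710000 + 0.19·1.273377 = -1.468058
t=0.190000, y=-1.468058:
  k1 = f(0.190000, -1.468058) = 1.194785
  k2 = f(0.285000, -1.354554) = 1.109564
  y ← -1.468058 + 0.19·1.109564 = -1.257241
t=0.380000, y=-1.257241:
  k1 = f(0.380000, -1.257241) = 1.039035
  k2 = f(0.475000, -1.158533) = 0.962843
  y ← -1.257241 + 0.19·0.962843 = -1.074301
y(0.57) ≈ -1.0743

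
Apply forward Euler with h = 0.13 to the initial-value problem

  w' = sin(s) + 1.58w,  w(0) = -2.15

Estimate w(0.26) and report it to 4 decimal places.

Euler: w_{n+1} = w_n + h·f(s_n, w_n).
s=0.000000, w=-2.150000: f=-3.397000 → w ← -2.150000 + 0.13·(-3.397000) = -2.591610
s=0.130000, w=-2.591610: f=-3.965110 → w ← -2.591610 + 0.13·(-3.965110) = -3.107074
w(0.26) ≈ -3.1071

-3.1071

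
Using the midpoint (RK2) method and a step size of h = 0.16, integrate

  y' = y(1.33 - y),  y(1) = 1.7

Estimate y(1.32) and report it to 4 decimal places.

Midpoint: k1 = f(s_n, y_n); k2 = f(s_n + h/2, y_n + (h/2)·k1); y_{n+1} = y_n + h·k2.
s=1.000000, y=1.700000:
  k1 = f(1.000000, 1.700000) = -0.629000
  k2 = f(1.080000, 1.649680) = -0.527370
  y ← 1.700000 + 0.16·(-0.527370) = 1.615621
s=1.160000, y=1.615621:
  k1 = f(1.160000, 1.615621) = -0.461455
  k2 = f(1.240000, 1.578704) = -0.392631
  y ← 1.615621 + 0.16·(-0.392631) = 1.552800
y(1.32) ≈ 1.5528

1.5528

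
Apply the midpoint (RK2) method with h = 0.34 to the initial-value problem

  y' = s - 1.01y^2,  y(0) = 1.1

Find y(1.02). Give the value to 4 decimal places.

Midpoint: k1 = f(s_n, y_n); k2 = f(s_n + h/2, y_n + (h/2)·k1); y_{n+1} = y_n + h·k2.
s=0.000000, y=1.100000:
  k1 = f(0.000000, 1.100000) = -1.222100
  k2 = f(0.170000, 0.892243) = -0.634059
  y ← 1.100000 + 0.34·(-0.634059) = 0.884420
s=0.340000, y=0.884420:
  k1 = f(0.340000, 0.884420) = -0.450021
  k2 = f(0.510000, 0.807917) = -0.149256
  y ← 0.884420 + 0.34·(-0.149256) = 0.833673
s=0.680000, y=0.833673:
  k1 = f(0.680000, 0.833673) = -0.021961
  k2 = f(0.850000, 0.829940) = 0.154312
  y ← 0.833673 + 0.34·0.154312 = 0.886139
y(1.02) ≈ 0.8861

0.8861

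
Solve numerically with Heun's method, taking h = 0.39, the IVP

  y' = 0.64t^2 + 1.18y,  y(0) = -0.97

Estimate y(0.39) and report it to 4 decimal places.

Heun: k1 = f(t_n, y_n); k2 = f(t_n + h, y_n + h·k1); y_{n+1} = y_n + (h/2)·(k1 + k2).
t=0.000000, y=-0.970000:
  k1 = f(0.000000, -0.970000) = -1.144600
  k2 = f(0.390000, -1.416394) = -1.574001
  y ← -0.970000 + (0.39/2)·(-1.144600 + (-1.574001)) = -1.500127
y(0.39) ≈ -1.5001

-1.5001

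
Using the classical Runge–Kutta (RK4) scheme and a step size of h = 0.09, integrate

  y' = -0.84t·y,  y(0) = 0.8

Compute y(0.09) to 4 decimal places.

RK4: k1 = f(t_n, y_n); k2 = f(t_n + h/2, y_n + (h/2)·k1); k3 = f(t_n + h/2, y_n + (h/2)·k2); k4 = f(t_n + h, y_n + h·k3); y_{n+1} = y_n + (h/6)·(k1 + 2k2 + 2k3 + k4).
t=0.000000, y=0.800000:
  k1 = f(0.000000, 0.800000) = 0.000000
  k2 = f(0.045000, 0.800000) = -0.030240
  k3 = f(0.045000, 0.798639) = -0.030189
  k4 = f(0.090000, 0.797283) = -0.060275
  y ← 0.800000 + (0.09/6)·(k1 + 2k2 + 2k3 + k4) = 0.797283
y(0.09) ≈ 0.7973

0.7973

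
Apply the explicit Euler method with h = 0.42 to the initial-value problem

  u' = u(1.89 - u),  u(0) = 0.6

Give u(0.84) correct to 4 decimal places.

1.3000

Euler: u_{n+1} = u_n + h·f(t_n, u_n).
t=0.000000, u=0.600000: f=0.774000 → u ← 0.600000 + 0.42·0.774000 = 0.925080
t=0.420000, u=0.925080: f=0.892628 → u ← 0.925080 + 0.42·0.892628 = 1.299984
u(0.84) ≈ 1.3000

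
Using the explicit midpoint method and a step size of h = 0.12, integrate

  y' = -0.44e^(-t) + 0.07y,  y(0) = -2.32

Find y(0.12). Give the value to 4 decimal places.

Midpoint: k1 = f(t_n, y_n); k2 = f(t_n + h/2, y_n + (h/2)·k1); y_{n+1} = y_n + h·k2.
t=0.000000, y=-2.320000:
  k1 = f(0.000000, -2.320000) = -0.602400
  k2 = f(0.060000, -2.356144) = -0.579306
  y ← -2.320000 + 0.12·(-0.579306) = -2.389517
y(0.12) ≈ -2.3895

-2.3895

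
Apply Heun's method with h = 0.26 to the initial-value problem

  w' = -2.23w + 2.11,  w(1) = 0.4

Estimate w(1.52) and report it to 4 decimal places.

0.7572

Heun: k1 = f(s_n, w_n); k2 = f(s_n + h, w_n + h·k1); w_{n+1} = w_n + (h/2)·(k1 + k2).
s=1.000000, w=0.400000:
  k1 = f(1.000000, 0.400000) = 1.218000
  k2 = f(1.260000, 0.716680) = 0.511804
  w ← 0.400000 + (0.26/2)·(1.218000 + 0.511804) = 0.624874
s=1.260000, w=0.624874:
  k1 = f(1.260000, 0.624874) = 0.716530
  k2 = f(1.520000, 0.811172) = 0.301086
  w ← 0.624874 + (0.26/2)·(0.716530 + 0.301086) = 0.757165
w(1.52) ≈ 0.7572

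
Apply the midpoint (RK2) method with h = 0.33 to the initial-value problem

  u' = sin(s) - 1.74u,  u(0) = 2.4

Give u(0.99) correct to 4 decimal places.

Midpoint: k1 = f(s_n, u_n); k2 = f(s_n + h/2, u_n + (h/2)·k1); u_{n+1} = u_n + h·k2.
s=0.000000, u=2.400000:
  k1 = f(0.000000, 2.400000) = -4.176000
  k2 = f(0.165000, 1.710960) = -2.812818
  u ← 2.400000 + 0.33·(-2.812818) = 1.471770
s=0.330000, u=1.471770:
  k1 = f(0.330000, 1.471770) = -2.236837
  k2 = f(0.495000, 1.102692) = -1.443652
  u ← 1.471770 + 0.33·(-1.443652) = 0.995365
s=0.660000, u=0.995365:
  k1 = f(0.660000, 0.995365) = -1.118818
  k2 = f(0.825000, 0.810760) = -0.676174
  u ← 0.995365 + 0.33·(-0.676174) = 0.772227
u(0.99) ≈ 0.7722

0.7722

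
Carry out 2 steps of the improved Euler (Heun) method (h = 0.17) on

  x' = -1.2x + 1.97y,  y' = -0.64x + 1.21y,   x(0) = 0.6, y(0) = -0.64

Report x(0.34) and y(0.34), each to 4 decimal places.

Heun on (x,y): k1 = f(t_n, state_n); k2 = f(t_n + h, state_n + h·k1); state_{n+1} = state_n + (h/2)·(k1 + k2).
0.000000: (0.600000, -0.640000)
  k1 = (-1.980800, -1.158400)
  predictor → (0.263264, -0.836928)
  k2 = (-1.964665, -1.181172)
  → (0.264635, -0.838864)
0.170000: (0.264635, -0.838864)
  k1 = (-1.970124, -1.184392)
  predictor → (-0.070286, -1.040210)
  k2 = (-1.964871, -1.213672)
  → (-0.069839, -1.042699)
(x(0.34), y(0.34)) ≈ (-0.0698, -1.0427)

-0.0698, -1.0427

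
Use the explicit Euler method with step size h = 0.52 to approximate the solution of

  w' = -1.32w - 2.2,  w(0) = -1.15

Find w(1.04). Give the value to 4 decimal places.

-1.6159

Euler: w_{n+1} = w_n + h·f(x_n, w_n).
x=0.000000, w=-1.150000: f=-0.682000 → w ← -1.150000 + 0.52·(-0.682000) = -1.504640
x=0.520000, w=-1.504640: f=-0.213875 → w ← -1.504640 + 0.52·(-0.213875) = -1.615855
w(1.04) ≈ -1.6159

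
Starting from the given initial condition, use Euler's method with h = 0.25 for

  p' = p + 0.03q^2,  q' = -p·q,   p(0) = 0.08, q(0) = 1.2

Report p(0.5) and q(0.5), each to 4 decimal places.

Euler on (p,q): p_{n+1} = p_n + h·p', q_{n+1} = q_n + h·q'.
0.000000: (0.080000, 1.200000); f=(0.123200, -0.096000) → (0.110800, 1.176000)
0.250000: (0.110800, 1.176000); f=(0.152289, -0.130301) → (0.148872, 1.143425)
(p(0.5), q(0.5)) ≈ (0.1489, 1.1434)

0.1489, 1.1434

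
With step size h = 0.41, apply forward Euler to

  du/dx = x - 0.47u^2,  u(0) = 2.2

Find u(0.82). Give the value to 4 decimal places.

Euler: u_{n+1} = u_n + h·f(x_n, u_n).
x=0.000000, u=2.200000: f=-2.274800 → u ← 2.200000 + 0.41·(-2.274800) = 1.267332
x=0.410000, u=1.267332: f=-0.344881 → u ← 1.267332 + 0.41·(-0.344881) = 1.125931
u(0.82) ≈ 1.1259

1.1259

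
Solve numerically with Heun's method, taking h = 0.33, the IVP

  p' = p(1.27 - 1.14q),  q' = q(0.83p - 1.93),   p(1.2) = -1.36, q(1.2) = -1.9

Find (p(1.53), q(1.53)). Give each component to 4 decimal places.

Heun on (p,q): k1 = f(t_n, state_n); k2 = f(t_n + h, state_n + h·k1); state_{n+1} = state_n + (h/2)·(k1 + k2).
1.200000: (-1.360000, -1.900000)
  k1 = (-4.672960, 5.811720)
  predictor → (-2.902077, 0.017868)
  k2 = (-3.626525, -0.077523)
  → (-2.729415, -0.953857)
(p(1.53), q(1.53)) ≈ (-2.7294, -0.9539)

-2.7294, -0.9539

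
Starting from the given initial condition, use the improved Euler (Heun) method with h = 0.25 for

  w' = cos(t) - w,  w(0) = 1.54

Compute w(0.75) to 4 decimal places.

Heun: k1 = f(t_n, w_n); k2 = f(t_n + h, w_n + h·k1); w_{n+1} = w_n + (h/2)·(k1 + k2).
t=0.000000, w=1.540000:
  k1 = f(0.000000, 1.540000) = -0.540000
  k2 = f(0.250000, 1.405000) = -0.436088
  w ← 1.540000 + (0.25/2)·(-0.540000 + (-0.436088)) = 1.417989
t=0.250000, w=1.417989:
  k1 = f(0.250000, 1.417989) = -0.449077
  k2 = f(0.500000, 1.305720) = -0.428137
  w ← 1.417989 + (0.25/2)·(-0.449077 + (-0.428137)) = 1.308337
t=0.500000, w=1.308337:
  k1 = f(0.500000, 1.308337) = -0.430755
  k2 = f(0.750000, 1.200649) = -0.468960
  w ← 1.308337 + (0.25/2)·(-0.430755 + (-0.468960)) = 1.195873
w(0.75) ≈ 1.1959

1.1959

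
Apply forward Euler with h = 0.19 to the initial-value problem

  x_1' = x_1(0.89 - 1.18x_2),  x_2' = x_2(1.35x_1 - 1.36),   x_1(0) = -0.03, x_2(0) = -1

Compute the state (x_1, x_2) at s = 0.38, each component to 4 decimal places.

-0.0557, -0.5364

Euler on (x_1,x_2): x_1_{n+1} = x_1_n + h·x_1', x_2_{n+1} = x_2_n + h·x_2'.
0.000000: (-0.030000, -1.000000); f=(-0.062100, 1.400500) → (-0.041799, -0.733905)
0.190000: (-0.041799, -0.733905); f=(-0.073399, 1.039524) → (-0.055745, -0.536395)
(x_1(0.38), x_2(0.38)) ≈ (-0.0557, -0.5364)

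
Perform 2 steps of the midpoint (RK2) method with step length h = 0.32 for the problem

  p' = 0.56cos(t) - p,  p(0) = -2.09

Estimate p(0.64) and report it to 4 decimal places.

Midpoint: k1 = f(t_n, p_n); k2 = f(t_n + h/2, p_n + (h/2)·k1); p_{n+1} = p_n + h·k2.
t=0.000000, p=-2.090000:
  k1 = f(0.000000, -2.090000) = 2.650000
  k2 = f(0.160000, -1.666000) = 2.218847
  p ← -2.090000 + 0.32·2.218847 = -1.379969
t=0.320000, p=-1.379969:
  k1 = f(0.320000, -1.379969) = 1.911541
  k2 = f(0.480000, -1.074122) = 1.570840
  p ← -1.379969 + 0.32·1.570840 = -0.877300
p(0.64) ≈ -0.8773

-0.8773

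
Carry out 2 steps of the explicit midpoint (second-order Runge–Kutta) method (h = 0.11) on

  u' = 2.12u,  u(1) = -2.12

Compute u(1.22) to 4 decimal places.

-3.3678

Midpoint: k1 = f(x_n, u_n); k2 = f(x_n + h/2, u_n + (h/2)·k1); u_{n+1} = u_n + h·k2.
x=1.000000, u=-2.120000:
  k1 = f(1.000000, -2.120000) = -4.494400
  k2 = f(1.055000, -2.367192) = -5.018447
  u ← -2.120000 + 0.11·(-5.018447) = -2.672029
x=1.110000, u=-2.672029:
  k1 = f(1.110000, -2.672029) = -5.664702
  k2 = f(1.165000, -2.983588) = -6.325206
  u ← -2.672029 + 0.11·(-6.325206) = -3.367802
u(1.22) ≈ -3.3678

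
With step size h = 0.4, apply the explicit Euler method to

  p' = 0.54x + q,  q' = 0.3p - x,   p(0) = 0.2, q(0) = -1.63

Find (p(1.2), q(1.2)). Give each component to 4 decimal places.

-1.5633, -2.2612

Euler on (p,q): p_{n+1} = p_n + h·p', q_{n+1} = q_n + h·q'.
0.000000: (0.200000, -1.630000); f=(-1.630000, 0.060000) → (-0.452000, -1.606000)
0.400000: (-0.452000, -1.606000); f=(-1.390000, -0.535600) → (-1.008000, -1.820240)
0.800000: (-1.008000, -1.820240); f=(-1.388240, -1.102400) → (-1.563296, -2.261200)
(p(1.2), q(1.2)) ≈ (-1.5633, -2.2612)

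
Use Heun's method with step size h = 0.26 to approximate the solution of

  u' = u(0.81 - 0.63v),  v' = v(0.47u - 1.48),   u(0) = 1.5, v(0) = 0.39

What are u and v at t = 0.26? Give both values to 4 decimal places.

Heun on (u,v): k1 = f(t_n, state_n); k2 = f(t_n + h, state_n + h·k1); state_{n+1} = state_n + (h/2)·(k1 + k2).
0.000000: (1.500000, 0.390000)
  k1 = (0.846450, -0.302250)
  predictor → (1.720077, 0.311415)
  k2 = (1.055798, -0.209135)
  → (1.747292, 0.323520)
(u(0.26), v(0.26)) ≈ (1.7473, 0.3235)

1.7473, 0.3235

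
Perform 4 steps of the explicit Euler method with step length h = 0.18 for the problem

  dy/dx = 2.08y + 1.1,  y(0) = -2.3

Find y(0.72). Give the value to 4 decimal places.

-6.8487

Euler: y_{n+1} = y_n + h·f(x_n, y_n).
x=0.000000, y=-2.300000: f=-3.684000 → y ← -2.300000 + 0.18·(-3.684000) = -2.963120
x=0.180000, y=-2.963120: f=-5.063290 → y ← -2.963120 + 0.18·(-5.063290) = -3.874512
x=0.360000, y=-3.874512: f=-6.958985 → y ← -3.874512 + 0.18·(-6.958985) = -5.127129
x=0.540000, y=-5.127129: f=-9.564429 → y ← -5.127129 + 0.18·(-9.564429) = -6.848727
y(0.72) ≈ -6.8487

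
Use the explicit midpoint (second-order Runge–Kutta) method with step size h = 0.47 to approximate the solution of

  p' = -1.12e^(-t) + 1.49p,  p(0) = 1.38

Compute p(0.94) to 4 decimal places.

3.6798

Midpoint: k1 = f(t_n, p_n); k2 = f(t_n + h/2, p_n + (h/2)·k1); p_{n+1} = p_n + h·k2.
t=0.000000, p=1.380000:
  k1 = f(0.000000, 1.380000) = 0.936200
  k2 = f(0.235000, 1.600007) = 1.498571
  p ← 1.380000 + 0.47·1.498571 = 2.084328
t=0.470000, p=2.084328:
  k1 = f(0.470000, 2.084328) = 2.405647
  k2 = f(0.705000, 2.649655) = 3.394585
  p ← 2.084328 + 0.47·3.394585 = 3.679783
p(0.94) ≈ 3.6798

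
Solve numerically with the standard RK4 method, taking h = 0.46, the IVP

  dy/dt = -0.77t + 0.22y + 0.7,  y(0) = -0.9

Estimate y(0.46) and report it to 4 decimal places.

-0.7413

RK4: k1 = f(t_n, y_n); k2 = f(t_n + h/2, y_n + (h/2)·k1); k3 = f(t_n + h/2, y_n + (h/2)·k2); k4 = f(t_n + h, y_n + h·k3); y_{n+1} = y_n + (h/6)·(k1 + 2k2 + 2k3 + k4).
t=0.000000, y=-0.900000:
  k1 = f(0.000000, -0.900000) = 0.502000
  k2 = f(0.230000, -0.784540) = 0.350301
  k3 = f(0.230000, -0.819431) = 0.342625
  k4 = f(0.460000, -0.742392) = 0.182474
  y ← -0.900000 + (0.46/6)·(k1 + 2k2 + 2k3 + k4) = -0.741275
y(0.46) ≈ -0.7413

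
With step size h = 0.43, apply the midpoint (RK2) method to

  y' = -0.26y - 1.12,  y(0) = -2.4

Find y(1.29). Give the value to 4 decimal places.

Midpoint: k1 = f(x_n, y_n); k2 = f(x_n + h/2, y_n + (h/2)·k1); y_{n+1} = y_n + h·k2.
x=0.000000, y=-2.400000:
  k1 = f(0.000000, -2.400000) = -0.496000
  k2 = f(0.215000, -2.506640) = -0.468274
  y ← -2.400000 + 0.43·(-0.468274) = -2.601358
x=0.430000, y=-2.601358:
  k1 = f(0.430000, -2.601358) = -0.443647
  k2 = f(0.645000, -2.696742) = -0.418847
  y ← -2.601358 + 0.43·(-0.418847) = -2.781462
x=0.860000, y=-2.781462:
  k1 = f(0.860000, -2.781462) = -0.396820
  k2 = f(1.075000, -2.866778) = -0.374638
  y ← -2.781462 + 0.43·(-0.374638) = -2.942556
y(1.29) ≈ -2.9426

-2.9426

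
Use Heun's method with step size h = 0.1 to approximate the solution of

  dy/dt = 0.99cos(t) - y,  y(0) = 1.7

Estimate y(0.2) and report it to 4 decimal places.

Heun: k1 = f(t_n, y_n); k2 = f(t_n + h, y_n + h·k1); y_{n+1} = y_n + (h/2)·(k1 + k2).
t=0.000000, y=1.700000:
  k1 = f(0.000000, 1.700000) = -0.710000
  k2 = f(0.100000, 1.629000) = -0.643946
  y ← 1.700000 + (0.1/2)·(-0.710000 + (-0.643946)) = 1.632303
t=0.100000, y=1.632303:
  k1 = f(0.100000, 1.632303) = -0.647249
  k2 = f(0.200000, 1.567578) = -0.597312
  y ← 1.632303 + (0.1/2)·(-0.647249 + (-0.597312)) = 1.570075
y(0.2) ≈ 1.5701

1.5701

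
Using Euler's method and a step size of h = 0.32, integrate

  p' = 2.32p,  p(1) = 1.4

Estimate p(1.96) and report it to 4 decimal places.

Euler: p_{n+1} = p_n + h·f(x_n, p_n).
x=1.000000, p=1.400000: f=3.248000 → p ← 1.400000 + 0.32·3.248000 = 2.439360
x=1.320000, p=2.439360: f=5.659315 → p ← 2.439360 + 0.32·5.659315 = 4.250341
x=1.640000, p=4.250341: f=9.860791 → p ← 4.250341 + 0.32·9.860791 = 7.405794
p(1.96) ≈ 7.4058

7.4058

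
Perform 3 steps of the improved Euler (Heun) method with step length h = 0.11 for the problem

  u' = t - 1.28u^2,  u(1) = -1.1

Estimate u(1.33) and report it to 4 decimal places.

-1.3284

Heun: k1 = f(t_n, u_n); k2 = f(t_n + h, u_n + h·k1); u_{n+1} = u_n + (h/2)·(k1 + k2).
t=1.000000, u=-1.100000:
  k1 = f(1.000000, -1.100000) = -0.548800
  k2 = f(1.110000, -1.160368) = -0.613461
  u ← -1.100000 + (0.11/2)·(-0.548800 + (-0.613461)) = -1.163924
t=1.110000, u=-1.163924:
  k1 = f(1.110000, -1.163924) = -0.624041
  k2 = f(1.220000, -1.232569) = -0.724609
  u ← -1.163924 + (0.11/2)·(-0.624041 + (-0.724609)) = -1.238100
t=1.220000, u=-1.238100:
  k1 = f(1.220000, -1.238100) = -0.742102
  k2 = f(1.330000, -1.319731) = -0.899364
  u ← -1.238100 + (0.11/2)·(-0.742102 + (-0.899364)) = -1.328381
u(1.33) ≈ -1.3284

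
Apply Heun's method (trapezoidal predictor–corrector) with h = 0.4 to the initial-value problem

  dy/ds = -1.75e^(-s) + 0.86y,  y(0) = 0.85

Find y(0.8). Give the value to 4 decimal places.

0.2117

Heun: k1 = f(s_n, y_n); k2 = f(s_n + h, y_n + h·k1); y_{n+1} = y_n + (h/2)·(k1 + k2).
s=0.000000, y=0.850000:
  k1 = f(0.000000, 0.850000) = -1.019000
  k2 = f(0.400000, 0.442400) = -0.792596
  y ← 0.850000 + (0.4/2)·(-1.019000 + (-0.792596)) = 0.487681
s=0.400000, y=0.487681:
  k1 = f(0.400000, 0.487681) = -0.753655
  k2 = f(0.800000, 0.186219) = -0.626177
  y ← 0.487681 + (0.4/2)·(-0.753655 + (-0.626177)) = 0.211714
y(0.8) ≈ 0.2117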